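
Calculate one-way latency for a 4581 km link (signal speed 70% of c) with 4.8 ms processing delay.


Speed = 0.7 * 3e5 km/s = 210000 km/s
Propagation delay = 4581 / 210000 = 0.0218 s = 21.8143 ms
Processing delay = 4.8 ms
Total one-way latency = 26.6143 ms


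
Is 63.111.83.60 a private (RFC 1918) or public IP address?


RFC 1918 private ranges:
  10.0.0.0/8 (10.0.0.0 - 10.255.255.255)
  172.16.0.0/12 (172.16.0.0 - 172.31.255.255)
  192.168.0.0/16 (192.168.0.0 - 192.168.255.255)
Public (not in any RFC 1918 range)


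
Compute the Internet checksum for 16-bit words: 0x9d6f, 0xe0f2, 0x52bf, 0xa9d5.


Sum all words (with carry folding):
+ 0x9d6f = 0x9d6f
+ 0xe0f2 = 0x7e62
+ 0x52bf = 0xd121
+ 0xa9d5 = 0x7af7
One's complement: ~0x7af7
Checksum = 0x8508


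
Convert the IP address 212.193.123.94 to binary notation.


212 = 11010100
193 = 11000001
123 = 01111011
94 = 01011110
Binary: 11010100.11000001.01111011.01011110


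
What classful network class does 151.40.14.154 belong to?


First octet: 151
Binary: 10010111
10xxxxxx -> Class B (128-191)
Class B, default mask 255.255.0.0 (/16)


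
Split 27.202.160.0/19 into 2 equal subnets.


New prefix = 19 + 1 = 20
Each subnet has 4096 addresses
  27.202.160.0/20
  27.202.176.0/20
Subnets: 27.202.160.0/20, 27.202.176.0/20


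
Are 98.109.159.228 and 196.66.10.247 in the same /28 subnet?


Mask: 255.255.255.240
98.109.159.228 AND mask = 98.109.159.224
196.66.10.247 AND mask = 196.66.10.240
No, different subnets (98.109.159.224 vs 196.66.10.240)


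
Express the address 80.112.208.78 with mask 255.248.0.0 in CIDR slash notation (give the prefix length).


Binary: 11111111.11111000.00000000.00000000
Count leading 1s
Prefix: /13


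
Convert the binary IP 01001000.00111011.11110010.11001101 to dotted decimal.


01001000 = 72
00111011 = 59
11110010 = 242
11001101 = 205
IP: 72.59.242.205


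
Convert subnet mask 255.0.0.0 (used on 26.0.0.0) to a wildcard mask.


Subnet mask: 255.0.0.0
Wildcard = 255.255.255.255 - subnet mask
255 - 255 = 0
255 - 0 = 255
255 - 0 = 255
255 - 0 = 255
Wildcard: 0.255.255.255


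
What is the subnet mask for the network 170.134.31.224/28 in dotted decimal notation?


/28 means 28 network bits, 4 host bits
Binary: 11111111111111111111111111110000
Mask: 255.255.255.240


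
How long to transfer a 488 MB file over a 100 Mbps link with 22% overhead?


Effective throughput = 100 * (1 - 22/100) = 78 Mbps
File size in Mb = 488 * 8 = 3904 Mb
Time = 3904 / 78
Time = 50.0513 seconds


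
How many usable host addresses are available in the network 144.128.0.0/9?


Host bits = 32 - 9 = 23
Total addresses = 2^23 = 8388608
Usable = total - 2 (network and broadcast)
Usable hosts: 8388606


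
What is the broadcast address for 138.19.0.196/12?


Network: 138.16.0.0/12
Host bits = 20
Set all host bits to 1:
Broadcast: 138.31.255.255


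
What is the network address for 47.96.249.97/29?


IP:   00101111.01100000.11111001.01100001
Mask: 11111111.11111111.11111111.11111000
AND operation:
Net:  00101111.01100000.11111001.01100000
Network: 47.96.249.96/29


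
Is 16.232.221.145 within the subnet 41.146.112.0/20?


Subnet network: 41.146.112.0
Test IP AND mask: 16.232.208.0
No, 16.232.221.145 is not in 41.146.112.0/20


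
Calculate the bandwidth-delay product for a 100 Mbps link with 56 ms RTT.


BDP = bandwidth * RTT
= 100 Mbps * 56 ms
= 100 * 1e6 * 56 / 1000 bits
= 5600000 bits
= 700000 bytes
= 683.5938 KB
BDP = 5600000 bits (700000 bytes)


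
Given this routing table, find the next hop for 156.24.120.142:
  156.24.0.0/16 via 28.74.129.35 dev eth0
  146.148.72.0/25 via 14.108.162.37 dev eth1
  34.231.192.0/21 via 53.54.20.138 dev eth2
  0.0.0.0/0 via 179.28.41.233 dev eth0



Longest prefix match for 156.24.120.142:
  /16 156.24.0.0: MATCH
  /25 146.148.72.0: no
  /21 34.231.192.0: no
  /0 0.0.0.0: MATCH
Selected: next-hop 28.74.129.35 via eth0 (matched /16)


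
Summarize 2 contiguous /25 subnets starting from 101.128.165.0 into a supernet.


Original prefix: /25
Number of subnets: 2 = 2^1
New prefix = 25 - 1 = 24
Supernet: 101.128.165.0/24


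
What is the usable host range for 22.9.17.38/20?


Network: 22.9.16.0
Broadcast: 22.9.31.255
First usable = network + 1
Last usable = broadcast - 1
Range: 22.9.16.1 to 22.9.31.254


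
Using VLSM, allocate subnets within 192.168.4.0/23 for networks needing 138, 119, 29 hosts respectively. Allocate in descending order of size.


138 hosts -> /24 (254 usable): 192.168.4.0/24
119 hosts -> /25 (126 usable): 192.168.5.0/25
29 hosts -> /27 (30 usable): 192.168.5.128/27
Allocation: 192.168.4.0/24 (138 hosts, 254 usable); 192.168.5.0/25 (119 hosts, 126 usable); 192.168.5.128/27 (29 hosts, 30 usable)


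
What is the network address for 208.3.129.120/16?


IP:   11010000.00000011.10000001.01111000
Mask: 11111111.11111111.00000000.00000000
AND operation:
Net:  11010000.00000011.00000000.00000000
Network: 208.3.0.0/16


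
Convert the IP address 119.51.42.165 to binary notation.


119 = 01110111
51 = 00110011
42 = 00101010
165 = 10100101
Binary: 01110111.00110011.00101010.10100101


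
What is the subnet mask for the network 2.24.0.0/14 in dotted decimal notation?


/14 means 14 network bits, 18 host bits
Binary: 11111111111111000000000000000000
Mask: 255.252.0.0


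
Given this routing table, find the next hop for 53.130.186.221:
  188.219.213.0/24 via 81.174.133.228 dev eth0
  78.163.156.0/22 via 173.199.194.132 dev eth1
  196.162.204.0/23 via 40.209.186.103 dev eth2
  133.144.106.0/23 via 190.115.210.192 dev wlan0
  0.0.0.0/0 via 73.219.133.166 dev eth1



Longest prefix match for 53.130.186.221:
  /24 188.219.213.0: no
  /22 78.163.156.0: no
  /23 196.162.204.0: no
  /23 133.144.106.0: no
  /0 0.0.0.0: MATCH
Selected: next-hop 73.219.133.166 via eth1 (matched /0)


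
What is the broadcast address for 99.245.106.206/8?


Network: 99.0.0.0/8
Host bits = 24
Set all host bits to 1:
Broadcast: 99.255.255.255


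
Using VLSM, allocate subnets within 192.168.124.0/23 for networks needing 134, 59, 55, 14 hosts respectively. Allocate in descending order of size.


134 hosts -> /24 (254 usable): 192.168.124.0/24
59 hosts -> /26 (62 usable): 192.168.125.0/26
55 hosts -> /26 (62 usable): 192.168.125.64/26
14 hosts -> /28 (14 usable): 192.168.125.128/28
Allocation: 192.168.124.0/24 (134 hosts, 254 usable); 192.168.125.0/26 (59 hosts, 62 usable); 192.168.125.64/26 (55 hosts, 62 usable); 192.168.125.128/28 (14 hosts, 14 usable)


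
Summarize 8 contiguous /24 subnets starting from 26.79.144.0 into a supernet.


Original prefix: /24
Number of subnets: 8 = 2^3
New prefix = 24 - 3 = 21
Supernet: 26.79.144.0/21


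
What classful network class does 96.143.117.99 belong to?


First octet: 96
Binary: 01100000
0xxxxxxx -> Class A (1-126)
Class A, default mask 255.0.0.0 (/8)


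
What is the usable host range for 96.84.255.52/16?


Network: 96.84.0.0
Broadcast: 96.84.255.255
First usable = network + 1
Last usable = broadcast - 1
Range: 96.84.0.1 to 96.84.255.254


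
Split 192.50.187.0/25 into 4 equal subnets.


New prefix = 25 + 2 = 27
Each subnet has 32 addresses
  192.50.187.0/27
  192.50.187.32/27
  192.50.187.64/27
  192.50.187.96/27
Subnets: 192.50.187.0/27, 192.50.187.32/27, 192.50.187.64/27, 192.50.187.96/27


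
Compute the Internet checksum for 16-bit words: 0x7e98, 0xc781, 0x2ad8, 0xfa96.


Sum all words (with carry folding):
+ 0x7e98 = 0x7e98
+ 0xc781 = 0x461a
+ 0x2ad8 = 0x70f2
+ 0xfa96 = 0x6b89
One's complement: ~0x6b89
Checksum = 0x9476


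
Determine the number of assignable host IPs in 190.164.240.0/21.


Host bits = 32 - 21 = 11
Total addresses = 2^11 = 2048
Usable = total - 2 (network and broadcast)
Usable hosts: 2046


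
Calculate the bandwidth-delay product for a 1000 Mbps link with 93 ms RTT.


BDP = bandwidth * RTT
= 1000 Mbps * 93 ms
= 1000 * 1e6 * 93 / 1000 bits
= 93000000 bits
= 11625000 bytes
= 11352.5391 KB
BDP = 93000000 bits (11625000 bytes)


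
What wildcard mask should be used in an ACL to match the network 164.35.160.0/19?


Subnet mask: 255.255.224.0
Wildcard = 255.255.255.255 - subnet mask
255 - 255 = 0
255 - 255 = 0
255 - 224 = 31
255 - 0 = 255
Wildcard: 0.0.31.255


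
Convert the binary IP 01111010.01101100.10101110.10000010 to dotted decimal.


01111010 = 122
01101100 = 108
10101110 = 174
10000010 = 130
IP: 122.108.174.130


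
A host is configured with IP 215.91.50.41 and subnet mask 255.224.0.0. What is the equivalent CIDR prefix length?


Binary: 11111111.11100000.00000000.00000000
Count leading 1s
Prefix: /11


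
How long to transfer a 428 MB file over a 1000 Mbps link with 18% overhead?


Effective throughput = 1000 * (1 - 18/100) = 820.0 Mbps
File size in Mb = 428 * 8 = 3424 Mb
Time = 3424 / 820.0
Time = 4.1756 seconds


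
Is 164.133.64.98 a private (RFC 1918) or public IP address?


RFC 1918 private ranges:
  10.0.0.0/8 (10.0.0.0 - 10.255.255.255)
  172.16.0.0/12 (172.16.0.0 - 172.31.255.255)
  192.168.0.0/16 (192.168.0.0 - 192.168.255.255)
Public (not in any RFC 1918 range)


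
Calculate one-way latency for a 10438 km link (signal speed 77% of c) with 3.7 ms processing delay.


Speed = 0.77 * 3e5 km/s = 231000 km/s
Propagation delay = 10438 / 231000 = 0.0452 s = 45.1861 ms
Processing delay = 3.7 ms
Total one-way latency = 48.8861 ms


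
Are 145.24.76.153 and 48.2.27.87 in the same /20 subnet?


Mask: 255.255.240.0
145.24.76.153 AND mask = 145.24.64.0
48.2.27.87 AND mask = 48.2.16.0
No, different subnets (145.24.64.0 vs 48.2.16.0)


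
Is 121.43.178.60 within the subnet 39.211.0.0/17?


Subnet network: 39.211.0.0
Test IP AND mask: 121.43.128.0
No, 121.43.178.60 is not in 39.211.0.0/17


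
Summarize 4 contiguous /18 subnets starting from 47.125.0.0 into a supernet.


Original prefix: /18
Number of subnets: 4 = 2^2
New prefix = 18 - 2 = 16
Supernet: 47.125.0.0/16


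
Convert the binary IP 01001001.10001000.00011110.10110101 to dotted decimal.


01001001 = 73
10001000 = 136
00011110 = 30
10110101 = 181
IP: 73.136.30.181


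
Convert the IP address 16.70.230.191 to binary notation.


16 = 00010000
70 = 01000110
230 = 11100110
191 = 10111111
Binary: 00010000.01000110.11100110.10111111


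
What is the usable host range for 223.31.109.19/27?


Network: 223.31.109.0
Broadcast: 223.31.109.31
First usable = network + 1
Last usable = broadcast - 1
Range: 223.31.109.1 to 223.31.109.30


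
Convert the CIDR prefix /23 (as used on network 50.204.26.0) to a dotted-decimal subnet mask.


/23 means 23 network bits, 9 host bits
Binary: 11111111111111111111111000000000
Mask: 255.255.254.0


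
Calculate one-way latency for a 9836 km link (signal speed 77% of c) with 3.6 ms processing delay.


Speed = 0.77 * 3e5 km/s = 231000 km/s
Propagation delay = 9836 / 231000 = 0.0426 s = 42.5801 ms
Processing delay = 3.6 ms
Total one-way latency = 46.1801 ms


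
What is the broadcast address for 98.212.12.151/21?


Network: 98.212.8.0/21
Host bits = 11
Set all host bits to 1:
Broadcast: 98.212.15.255


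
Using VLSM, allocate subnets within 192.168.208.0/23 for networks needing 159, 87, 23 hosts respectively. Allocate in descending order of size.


159 hosts -> /24 (254 usable): 192.168.208.0/24
87 hosts -> /25 (126 usable): 192.168.209.0/25
23 hosts -> /27 (30 usable): 192.168.209.128/27
Allocation: 192.168.208.0/24 (159 hosts, 254 usable); 192.168.209.0/25 (87 hosts, 126 usable); 192.168.209.128/27 (23 hosts, 30 usable)


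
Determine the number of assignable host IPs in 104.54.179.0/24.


Host bits = 32 - 24 = 8
Total addresses = 2^8 = 256
Usable = total - 2 (network and broadcast)
Usable hosts: 254


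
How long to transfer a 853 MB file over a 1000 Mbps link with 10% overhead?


Effective throughput = 1000 * (1 - 10/100) = 900 Mbps
File size in Mb = 853 * 8 = 6824 Mb
Time = 6824 / 900
Time = 7.5822 seconds


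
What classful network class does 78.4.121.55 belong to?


First octet: 78
Binary: 01001110
0xxxxxxx -> Class A (1-126)
Class A, default mask 255.0.0.0 (/8)


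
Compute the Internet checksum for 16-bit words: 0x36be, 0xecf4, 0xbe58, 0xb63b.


Sum all words (with carry folding):
+ 0x36be = 0x36be
+ 0xecf4 = 0x23b3
+ 0xbe58 = 0xe20b
+ 0xb63b = 0x9847
One's complement: ~0x9847
Checksum = 0x67b8


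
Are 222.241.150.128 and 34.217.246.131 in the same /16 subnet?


Mask: 255.255.0.0
222.241.150.128 AND mask = 222.241.0.0
34.217.246.131 AND mask = 34.217.0.0
No, different subnets (222.241.0.0 vs 34.217.0.0)


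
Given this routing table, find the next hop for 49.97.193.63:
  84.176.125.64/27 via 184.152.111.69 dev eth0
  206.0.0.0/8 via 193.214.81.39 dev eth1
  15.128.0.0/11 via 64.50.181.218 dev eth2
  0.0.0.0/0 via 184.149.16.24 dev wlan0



Longest prefix match for 49.97.193.63:
  /27 84.176.125.64: no
  /8 206.0.0.0: no
  /11 15.128.0.0: no
  /0 0.0.0.0: MATCH
Selected: next-hop 184.149.16.24 via wlan0 (matched /0)


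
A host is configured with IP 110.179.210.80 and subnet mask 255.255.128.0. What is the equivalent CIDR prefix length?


Binary: 11111111.11111111.10000000.00000000
Count leading 1s
Prefix: /17


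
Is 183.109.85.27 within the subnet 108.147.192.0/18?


Subnet network: 108.147.192.0
Test IP AND mask: 183.109.64.0
No, 183.109.85.27 is not in 108.147.192.0/18


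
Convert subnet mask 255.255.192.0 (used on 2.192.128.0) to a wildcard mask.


Subnet mask: 255.255.192.0
Wildcard = 255.255.255.255 - subnet mask
255 - 255 = 0
255 - 255 = 0
255 - 192 = 63
255 - 0 = 255
Wildcard: 0.0.63.255


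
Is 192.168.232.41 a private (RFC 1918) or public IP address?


RFC 1918 private ranges:
  10.0.0.0/8 (10.0.0.0 - 10.255.255.255)
  172.16.0.0/12 (172.16.0.0 - 172.31.255.255)
  192.168.0.0/16 (192.168.0.0 - 192.168.255.255)
Private (in 192.168.0.0/16)


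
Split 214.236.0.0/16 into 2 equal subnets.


New prefix = 16 + 1 = 17
Each subnet has 32768 addresses
  214.236.0.0/17
  214.236.128.0/17
Subnets: 214.236.0.0/17, 214.236.128.0/17


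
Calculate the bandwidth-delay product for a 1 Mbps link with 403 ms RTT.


BDP = bandwidth * RTT
= 1 Mbps * 403 ms
= 1 * 1e6 * 403 / 1000 bits
= 403000 bits
= 50375 bytes
= 49.1943 KB
BDP = 403000 bits (50375 bytes)


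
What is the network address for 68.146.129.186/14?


IP:   01000100.10010010.10000001.10111010
Mask: 11111111.11111100.00000000.00000000
AND operation:
Net:  01000100.10010000.00000000.00000000
Network: 68.144.0.0/14


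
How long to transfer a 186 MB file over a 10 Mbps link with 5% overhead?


Effective throughput = 10 * (1 - 5/100) = 9.5 Mbps
File size in Mb = 186 * 8 = 1488 Mb
Time = 1488 / 9.5
Time = 156.6316 seconds


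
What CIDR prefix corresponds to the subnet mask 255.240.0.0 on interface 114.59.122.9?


Binary: 11111111.11110000.00000000.00000000
Count leading 1s
Prefix: /12


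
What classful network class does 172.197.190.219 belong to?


First octet: 172
Binary: 10101100
10xxxxxx -> Class B (128-191)
Class B, default mask 255.255.0.0 (/16)


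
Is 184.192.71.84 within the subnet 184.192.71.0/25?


Subnet network: 184.192.71.0
Test IP AND mask: 184.192.71.0
Yes, 184.192.71.84 is in 184.192.71.0/25


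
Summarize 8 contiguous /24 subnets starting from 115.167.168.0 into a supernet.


Original prefix: /24
Number of subnets: 8 = 2^3
New prefix = 24 - 3 = 21
Supernet: 115.167.168.0/21


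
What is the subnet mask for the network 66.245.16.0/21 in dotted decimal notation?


/21 means 21 network bits, 11 host bits
Binary: 11111111111111111111100000000000
Mask: 255.255.248.0


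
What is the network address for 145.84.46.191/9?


IP:   10010001.01010100.00101110.10111111
Mask: 11111111.10000000.00000000.00000000
AND operation:
Net:  10010001.00000000.00000000.00000000
Network: 145.0.0.0/9


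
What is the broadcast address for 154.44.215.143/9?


Network: 154.0.0.0/9
Host bits = 23
Set all host bits to 1:
Broadcast: 154.127.255.255


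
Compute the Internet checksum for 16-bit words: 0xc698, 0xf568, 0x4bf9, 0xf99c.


Sum all words (with carry folding):
+ 0xc698 = 0xc698
+ 0xf568 = 0xbc01
+ 0x4bf9 = 0x07fb
+ 0xf99c = 0x0198
One's complement: ~0x0198
Checksum = 0xfe67


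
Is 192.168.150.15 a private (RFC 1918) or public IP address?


RFC 1918 private ranges:
  10.0.0.0/8 (10.0.0.0 - 10.255.255.255)
  172.16.0.0/12 (172.16.0.0 - 172.31.255.255)
  192.168.0.0/16 (192.168.0.0 - 192.168.255.255)
Private (in 192.168.0.0/16)


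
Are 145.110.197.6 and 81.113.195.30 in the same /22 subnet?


Mask: 255.255.252.0
145.110.197.6 AND mask = 145.110.196.0
81.113.195.30 AND mask = 81.113.192.0
No, different subnets (145.110.196.0 vs 81.113.192.0)


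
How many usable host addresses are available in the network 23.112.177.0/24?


Host bits = 32 - 24 = 8
Total addresses = 2^8 = 256
Usable = total - 2 (network and broadcast)
Usable hosts: 254


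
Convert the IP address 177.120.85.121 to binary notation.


177 = 10110001
120 = 01111000
85 = 01010101
121 = 01111001
Binary: 10110001.01111000.01010101.01111001


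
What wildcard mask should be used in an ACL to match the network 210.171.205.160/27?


Subnet mask: 255.255.255.224
Wildcard = 255.255.255.255 - subnet mask
255 - 255 = 0
255 - 255 = 0
255 - 255 = 0
255 - 224 = 31
Wildcard: 0.0.0.31


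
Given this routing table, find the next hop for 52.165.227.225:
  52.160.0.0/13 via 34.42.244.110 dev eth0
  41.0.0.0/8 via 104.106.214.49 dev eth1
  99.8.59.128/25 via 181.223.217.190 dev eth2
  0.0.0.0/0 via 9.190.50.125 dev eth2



Longest prefix match for 52.165.227.225:
  /13 52.160.0.0: MATCH
  /8 41.0.0.0: no
  /25 99.8.59.128: no
  /0 0.0.0.0: MATCH
Selected: next-hop 34.42.244.110 via eth0 (matched /13)


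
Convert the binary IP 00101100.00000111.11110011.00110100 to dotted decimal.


00101100 = 44
00000111 = 7
11110011 = 243
00110100 = 52
IP: 44.7.243.52


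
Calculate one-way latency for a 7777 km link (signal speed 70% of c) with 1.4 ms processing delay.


Speed = 0.7 * 3e5 km/s = 210000 km/s
Propagation delay = 7777 / 210000 = 0.037 s = 37.0333 ms
Processing delay = 1.4 ms
Total one-way latency = 38.4333 ms


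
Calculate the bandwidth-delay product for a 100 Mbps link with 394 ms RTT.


BDP = bandwidth * RTT
= 100 Mbps * 394 ms
= 100 * 1e6 * 394 / 1000 bits
= 39400000 bits
= 4925000 bytes
= 4809.5703 KB
BDP = 39400000 bits (4925000 bytes)


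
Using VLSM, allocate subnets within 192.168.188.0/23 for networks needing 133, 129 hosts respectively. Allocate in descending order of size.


133 hosts -> /24 (254 usable): 192.168.188.0/24
129 hosts -> /24 (254 usable): 192.168.189.0/24
Allocation: 192.168.188.0/24 (133 hosts, 254 usable); 192.168.189.0/24 (129 hosts, 254 usable)


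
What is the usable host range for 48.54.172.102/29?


Network: 48.54.172.96
Broadcast: 48.54.172.103
First usable = network + 1
Last usable = broadcast - 1
Range: 48.54.172.97 to 48.54.172.102


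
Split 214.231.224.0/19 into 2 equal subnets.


New prefix = 19 + 1 = 20
Each subnet has 4096 addresses
  214.231.224.0/20
  214.231.240.0/20
Subnets: 214.231.224.0/20, 214.231.240.0/20


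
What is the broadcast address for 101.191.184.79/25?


Network: 101.191.184.0/25
Host bits = 7
Set all host bits to 1:
Broadcast: 101.191.184.127


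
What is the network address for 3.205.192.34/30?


IP:   00000011.11001101.11000000.00100010
Mask: 11111111.11111111.11111111.11111100
AND operation:
Net:  00000011.11001101.11000000.00100000
Network: 3.205.192.32/30


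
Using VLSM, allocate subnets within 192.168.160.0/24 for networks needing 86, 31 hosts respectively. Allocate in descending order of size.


86 hosts -> /25 (126 usable): 192.168.160.0/25
31 hosts -> /26 (62 usable): 192.168.160.128/26
Allocation: 192.168.160.0/25 (86 hosts, 126 usable); 192.168.160.128/26 (31 hosts, 62 usable)


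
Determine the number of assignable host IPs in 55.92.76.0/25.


Host bits = 32 - 25 = 7
Total addresses = 2^7 = 128
Usable = total - 2 (network and broadcast)
Usable hosts: 126


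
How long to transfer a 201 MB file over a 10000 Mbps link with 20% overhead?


Effective throughput = 10000 * (1 - 20/100) = 8000 Mbps
File size in Mb = 201 * 8 = 1608 Mb
Time = 1608 / 8000
Time = 0.201 seconds


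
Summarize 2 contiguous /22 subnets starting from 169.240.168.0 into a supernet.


Original prefix: /22
Number of subnets: 2 = 2^1
New prefix = 22 - 1 = 21
Supernet: 169.240.168.0/21


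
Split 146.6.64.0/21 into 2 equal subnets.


New prefix = 21 + 1 = 22
Each subnet has 1024 addresses
  146.6.64.0/22
  146.6.68.0/22
Subnets: 146.6.64.0/22, 146.6.68.0/22


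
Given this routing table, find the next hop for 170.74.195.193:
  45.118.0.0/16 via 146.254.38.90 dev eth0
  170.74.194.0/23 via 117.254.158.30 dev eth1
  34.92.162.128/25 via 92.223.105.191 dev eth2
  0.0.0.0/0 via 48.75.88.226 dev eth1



Longest prefix match for 170.74.195.193:
  /16 45.118.0.0: no
  /23 170.74.194.0: MATCH
  /25 34.92.162.128: no
  /0 0.0.0.0: MATCH
Selected: next-hop 117.254.158.30 via eth1 (matched /23)


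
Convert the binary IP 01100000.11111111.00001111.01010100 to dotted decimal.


01100000 = 96
11111111 = 255
00001111 = 15
01010100 = 84
IP: 96.255.15.84


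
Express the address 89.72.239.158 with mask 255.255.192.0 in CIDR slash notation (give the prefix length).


Binary: 11111111.11111111.11000000.00000000
Count leading 1s
Prefix: /18


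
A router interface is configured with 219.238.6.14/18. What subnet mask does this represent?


/18 means 18 network bits, 14 host bits
Binary: 11111111111111111100000000000000
Mask: 255.255.192.0


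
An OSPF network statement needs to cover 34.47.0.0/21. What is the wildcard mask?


Subnet mask: 255.255.248.0
Wildcard = 255.255.255.255 - subnet mask
255 - 255 = 0
255 - 255 = 0
255 - 248 = 7
255 - 0 = 255
Wildcard: 0.0.7.255


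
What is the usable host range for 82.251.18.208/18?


Network: 82.251.0.0
Broadcast: 82.251.63.255
First usable = network + 1
Last usable = broadcast - 1
Range: 82.251.0.1 to 82.251.63.254


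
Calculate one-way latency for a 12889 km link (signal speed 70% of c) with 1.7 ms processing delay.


Speed = 0.7 * 3e5 km/s = 210000 km/s
Propagation delay = 12889 / 210000 = 0.0614 s = 61.3762 ms
Processing delay = 1.7 ms
Total one-way latency = 63.0762 ms


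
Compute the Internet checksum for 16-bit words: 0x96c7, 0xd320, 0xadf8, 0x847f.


Sum all words (with carry folding):
+ 0x96c7 = 0x96c7
+ 0xd320 = 0x69e8
+ 0xadf8 = 0x17e1
+ 0x847f = 0x9c60
One's complement: ~0x9c60
Checksum = 0x639f


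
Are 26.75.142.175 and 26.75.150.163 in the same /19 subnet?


Mask: 255.255.224.0
26.75.142.175 AND mask = 26.75.128.0
26.75.150.163 AND mask = 26.75.128.0
Yes, same subnet (26.75.128.0)


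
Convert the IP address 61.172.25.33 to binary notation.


61 = 00111101
172 = 10101100
25 = 00011001
33 = 00100001
Binary: 00111101.10101100.00011001.00100001


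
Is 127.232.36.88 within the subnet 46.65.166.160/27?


Subnet network: 46.65.166.160
Test IP AND mask: 127.232.36.64
No, 127.232.36.88 is not in 46.65.166.160/27


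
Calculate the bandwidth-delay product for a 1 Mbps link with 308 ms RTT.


BDP = bandwidth * RTT
= 1 Mbps * 308 ms
= 1 * 1e6 * 308 / 1000 bits
= 308000 bits
= 38500 bytes
= 37.5977 KB
BDP = 308000 bits (38500 bytes)


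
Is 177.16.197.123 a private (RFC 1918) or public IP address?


RFC 1918 private ranges:
  10.0.0.0/8 (10.0.0.0 - 10.255.255.255)
  172.16.0.0/12 (172.16.0.0 - 172.31.255.255)
  192.168.0.0/16 (192.168.0.0 - 192.168.255.255)
Public (not in any RFC 1918 range)


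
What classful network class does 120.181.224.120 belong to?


First octet: 120
Binary: 01111000
0xxxxxxx -> Class A (1-126)
Class A, default mask 255.0.0.0 (/8)


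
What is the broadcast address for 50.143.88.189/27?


Network: 50.143.88.160/27
Host bits = 5
Set all host bits to 1:
Broadcast: 50.143.88.191


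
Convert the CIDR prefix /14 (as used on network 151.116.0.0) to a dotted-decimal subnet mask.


/14 means 14 network bits, 18 host bits
Binary: 11111111111111000000000000000000
Mask: 255.252.0.0


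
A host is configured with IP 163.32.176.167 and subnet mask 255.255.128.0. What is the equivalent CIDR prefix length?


Binary: 11111111.11111111.10000000.00000000
Count leading 1s
Prefix: /17


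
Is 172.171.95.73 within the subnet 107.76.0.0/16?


Subnet network: 107.76.0.0
Test IP AND mask: 172.171.0.0
No, 172.171.95.73 is not in 107.76.0.0/16


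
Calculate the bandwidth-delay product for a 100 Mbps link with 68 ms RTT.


BDP = bandwidth * RTT
= 100 Mbps * 68 ms
= 100 * 1e6 * 68 / 1000 bits
= 6800000 bits
= 850000 bytes
= 830.0781 KB
BDP = 6800000 bits (850000 bytes)


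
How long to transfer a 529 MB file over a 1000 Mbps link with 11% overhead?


Effective throughput = 1000 * (1 - 11/100) = 890 Mbps
File size in Mb = 529 * 8 = 4232 Mb
Time = 4232 / 890
Time = 4.7551 seconds


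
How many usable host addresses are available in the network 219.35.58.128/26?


Host bits = 32 - 26 = 6
Total addresses = 2^6 = 64
Usable = total - 2 (network and broadcast)
Usable hosts: 62


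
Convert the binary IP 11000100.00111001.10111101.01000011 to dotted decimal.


11000100 = 196
00111001 = 57
10111101 = 189
01000011 = 67
IP: 196.57.189.67


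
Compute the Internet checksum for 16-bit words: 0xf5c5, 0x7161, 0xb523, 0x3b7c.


Sum all words (with carry folding):
+ 0xf5c5 = 0xf5c5
+ 0x7161 = 0x6727
+ 0xb523 = 0x1c4b
+ 0x3b7c = 0x57c7
One's complement: ~0x57c7
Checksum = 0xa838


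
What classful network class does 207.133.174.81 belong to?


First octet: 207
Binary: 11001111
110xxxxx -> Class C (192-223)
Class C, default mask 255.255.255.0 (/24)


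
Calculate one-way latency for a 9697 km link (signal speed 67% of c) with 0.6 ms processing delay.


Speed = 0.67 * 3e5 km/s = 201000 km/s
Propagation delay = 9697 / 201000 = 0.0482 s = 48.2438 ms
Processing delay = 0.6 ms
Total one-way latency = 48.8438 ms


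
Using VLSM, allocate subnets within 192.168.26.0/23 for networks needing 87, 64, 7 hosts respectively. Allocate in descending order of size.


87 hosts -> /25 (126 usable): 192.168.26.0/25
64 hosts -> /25 (126 usable): 192.168.26.128/25
7 hosts -> /28 (14 usable): 192.168.27.0/28
Allocation: 192.168.26.0/25 (87 hosts, 126 usable); 192.168.26.128/25 (64 hosts, 126 usable); 192.168.27.0/28 (7 hosts, 14 usable)


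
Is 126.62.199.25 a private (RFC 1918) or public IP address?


RFC 1918 private ranges:
  10.0.0.0/8 (10.0.0.0 - 10.255.255.255)
  172.16.0.0/12 (172.16.0.0 - 172.31.255.255)
  192.168.0.0/16 (192.168.0.0 - 192.168.255.255)
Public (not in any RFC 1918 range)


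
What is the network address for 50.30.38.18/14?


IP:   00110010.00011110.00100110.00010010
Mask: 11111111.11111100.00000000.00000000
AND operation:
Net:  00110010.00011100.00000000.00000000
Network: 50.28.0.0/14


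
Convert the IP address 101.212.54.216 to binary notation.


101 = 01100101
212 = 11010100
54 = 00110110
216 = 11011000
Binary: 01100101.11010100.00110110.11011000


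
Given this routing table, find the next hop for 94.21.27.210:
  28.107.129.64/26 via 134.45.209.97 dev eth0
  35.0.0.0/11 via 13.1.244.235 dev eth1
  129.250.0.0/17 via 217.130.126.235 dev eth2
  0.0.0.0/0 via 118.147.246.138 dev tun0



Longest prefix match for 94.21.27.210:
  /26 28.107.129.64: no
  /11 35.0.0.0: no
  /17 129.250.0.0: no
  /0 0.0.0.0: MATCH
Selected: next-hop 118.147.246.138 via tun0 (matched /0)


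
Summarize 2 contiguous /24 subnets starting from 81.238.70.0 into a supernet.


Original prefix: /24
Number of subnets: 2 = 2^1
New prefix = 24 - 1 = 23
Supernet: 81.238.70.0/23


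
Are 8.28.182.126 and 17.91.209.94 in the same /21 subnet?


Mask: 255.255.248.0
8.28.182.126 AND mask = 8.28.176.0
17.91.209.94 AND mask = 17.91.208.0
No, different subnets (8.28.176.0 vs 17.91.208.0)


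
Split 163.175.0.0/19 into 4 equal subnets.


New prefix = 19 + 2 = 21
Each subnet has 2048 addresses
  163.175.0.0/21
  163.175.8.0/21
  163.175.16.0/21
  163.175.24.0/21
Subnets: 163.175.0.0/21, 163.175.8.0/21, 163.175.16.0/21, 163.175.24.0/21


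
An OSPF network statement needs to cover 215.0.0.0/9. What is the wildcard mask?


Subnet mask: 255.128.0.0
Wildcard = 255.255.255.255 - subnet mask
255 - 255 = 0
255 - 128 = 127
255 - 0 = 255
255 - 0 = 255
Wildcard: 0.127.255.255


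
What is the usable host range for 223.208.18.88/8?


Network: 223.0.0.0
Broadcast: 223.255.255.255
First usable = network + 1
Last usable = broadcast - 1
Range: 223.0.0.1 to 223.255.255.254


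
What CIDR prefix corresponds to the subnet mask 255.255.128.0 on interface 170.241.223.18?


Binary: 11111111.11111111.10000000.00000000
Count leading 1s
Prefix: /17


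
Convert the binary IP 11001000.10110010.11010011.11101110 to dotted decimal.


11001000 = 200
10110010 = 178
11010011 = 211
11101110 = 238
IP: 200.178.211.238


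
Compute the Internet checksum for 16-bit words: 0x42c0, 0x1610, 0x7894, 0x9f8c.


Sum all words (with carry folding):
+ 0x42c0 = 0x42c0
+ 0x1610 = 0x58d0
+ 0x7894 = 0xd164
+ 0x9f8c = 0x70f1
One's complement: ~0x70f1
Checksum = 0x8f0e


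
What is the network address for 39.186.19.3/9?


IP:   00100111.10111010.00010011.00000011
Mask: 11111111.10000000.00000000.00000000
AND operation:
Net:  00100111.10000000.00000000.00000000
Network: 39.128.0.0/9


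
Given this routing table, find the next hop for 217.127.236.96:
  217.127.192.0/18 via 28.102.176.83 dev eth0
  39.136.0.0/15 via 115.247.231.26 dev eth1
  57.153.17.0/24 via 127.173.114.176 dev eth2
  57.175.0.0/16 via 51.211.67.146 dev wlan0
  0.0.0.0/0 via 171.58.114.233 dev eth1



Longest prefix match for 217.127.236.96:
  /18 217.127.192.0: MATCH
  /15 39.136.0.0: no
  /24 57.153.17.0: no
  /16 57.175.0.0: no
  /0 0.0.0.0: MATCH
Selected: next-hop 28.102.176.83 via eth0 (matched /18)


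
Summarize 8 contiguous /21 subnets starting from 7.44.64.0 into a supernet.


Original prefix: /21
Number of subnets: 8 = 2^3
New prefix = 21 - 3 = 18
Supernet: 7.44.64.0/18


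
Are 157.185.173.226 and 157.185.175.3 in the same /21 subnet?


Mask: 255.255.248.0
157.185.173.226 AND mask = 157.185.168.0
157.185.175.3 AND mask = 157.185.168.0
Yes, same subnet (157.185.168.0)


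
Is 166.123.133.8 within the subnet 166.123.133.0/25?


Subnet network: 166.123.133.0
Test IP AND mask: 166.123.133.0
Yes, 166.123.133.8 is in 166.123.133.0/25


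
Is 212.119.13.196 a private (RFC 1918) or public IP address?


RFC 1918 private ranges:
  10.0.0.0/8 (10.0.0.0 - 10.255.255.255)
  172.16.0.0/12 (172.16.0.0 - 172.31.255.255)
  192.168.0.0/16 (192.168.0.0 - 192.168.255.255)
Public (not in any RFC 1918 range)


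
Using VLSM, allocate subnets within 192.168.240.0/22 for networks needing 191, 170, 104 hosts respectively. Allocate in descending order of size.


191 hosts -> /24 (254 usable): 192.168.240.0/24
170 hosts -> /24 (254 usable): 192.168.241.0/24
104 hosts -> /25 (126 usable): 192.168.242.0/25
Allocation: 192.168.240.0/24 (191 hosts, 254 usable); 192.168.241.0/24 (170 hosts, 254 usable); 192.168.242.0/25 (104 hosts, 126 usable)


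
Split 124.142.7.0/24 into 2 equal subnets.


New prefix = 24 + 1 = 25
Each subnet has 128 addresses
  124.142.7.0/25
  124.142.7.128/25
Subnets: 124.142.7.0/25, 124.142.7.128/25


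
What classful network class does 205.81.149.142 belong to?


First octet: 205
Binary: 11001101
110xxxxx -> Class C (192-223)
Class C, default mask 255.255.255.0 (/24)


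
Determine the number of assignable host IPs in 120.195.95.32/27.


Host bits = 32 - 27 = 5
Total addresses = 2^5 = 32
Usable = total - 2 (network and broadcast)
Usable hosts: 30


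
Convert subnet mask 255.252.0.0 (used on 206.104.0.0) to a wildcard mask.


Subnet mask: 255.252.0.0
Wildcard = 255.255.255.255 - subnet mask
255 - 255 = 0
255 - 252 = 3
255 - 0 = 255
255 - 0 = 255
Wildcard: 0.3.255.255


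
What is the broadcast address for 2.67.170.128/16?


Network: 2.67.0.0/16
Host bits = 16
Set all host bits to 1:
Broadcast: 2.67.255.255


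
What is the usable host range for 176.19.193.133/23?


Network: 176.19.192.0
Broadcast: 176.19.193.255
First usable = network + 1
Last usable = broadcast - 1
Range: 176.19.192.1 to 176.19.193.254


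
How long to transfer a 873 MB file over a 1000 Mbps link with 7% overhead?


Effective throughput = 1000 * (1 - 7/100) = 930.0 Mbps
File size in Mb = 873 * 8 = 6984 Mb
Time = 6984 / 930.0
Time = 7.5097 seconds


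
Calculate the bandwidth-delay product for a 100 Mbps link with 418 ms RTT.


BDP = bandwidth * RTT
= 100 Mbps * 418 ms
= 100 * 1e6 * 418 / 1000 bits
= 41800000 bits
= 5225000 bytes
= 5102.5391 KB
BDP = 41800000 bits (5225000 bytes)


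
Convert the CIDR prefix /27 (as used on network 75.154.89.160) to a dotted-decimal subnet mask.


/27 means 27 network bits, 5 host bits
Binary: 11111111111111111111111111100000
Mask: 255.255.255.224


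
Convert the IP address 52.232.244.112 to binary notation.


52 = 00110100
232 = 11101000
244 = 11110100
112 = 01110000
Binary: 00110100.11101000.11110100.01110000


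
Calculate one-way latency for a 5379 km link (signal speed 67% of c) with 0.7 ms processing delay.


Speed = 0.67 * 3e5 km/s = 201000 km/s
Propagation delay = 5379 / 201000 = 0.0268 s = 26.7612 ms
Processing delay = 0.7 ms
Total one-way latency = 27.4612 ms


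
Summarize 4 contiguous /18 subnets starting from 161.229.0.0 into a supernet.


Original prefix: /18
Number of subnets: 4 = 2^2
New prefix = 18 - 2 = 16
Supernet: 161.229.0.0/16


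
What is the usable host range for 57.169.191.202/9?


Network: 57.128.0.0
Broadcast: 57.255.255.255
First usable = network + 1
Last usable = broadcast - 1
Range: 57.128.0.1 to 57.255.255.254


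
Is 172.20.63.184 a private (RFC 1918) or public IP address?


RFC 1918 private ranges:
  10.0.0.0/8 (10.0.0.0 - 10.255.255.255)
  172.16.0.0/12 (172.16.0.0 - 172.31.255.255)
  192.168.0.0/16 (192.168.0.0 - 192.168.255.255)
Private (in 172.16.0.0/12)


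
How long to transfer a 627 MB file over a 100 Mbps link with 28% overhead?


Effective throughput = 100 * (1 - 28/100) = 72 Mbps
File size in Mb = 627 * 8 = 5016 Mb
Time = 5016 / 72
Time = 69.6667 seconds


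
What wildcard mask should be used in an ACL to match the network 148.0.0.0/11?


Subnet mask: 255.224.0.0
Wildcard = 255.255.255.255 - subnet mask
255 - 255 = 0
255 - 224 = 31
255 - 0 = 255
255 - 0 = 255
Wildcard: 0.31.255.255


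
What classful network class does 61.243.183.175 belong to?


First octet: 61
Binary: 00111101
0xxxxxxx -> Class A (1-126)
Class A, default mask 255.0.0.0 (/8)


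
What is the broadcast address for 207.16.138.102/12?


Network: 207.16.0.0/12
Host bits = 20
Set all host bits to 1:
Broadcast: 207.31.255.255


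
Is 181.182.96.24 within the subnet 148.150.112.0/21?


Subnet network: 148.150.112.0
Test IP AND mask: 181.182.96.0
No, 181.182.96.24 is not in 148.150.112.0/21


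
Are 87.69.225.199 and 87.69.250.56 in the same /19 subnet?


Mask: 255.255.224.0
87.69.225.199 AND mask = 87.69.224.0
87.69.250.56 AND mask = 87.69.224.0
Yes, same subnet (87.69.224.0)


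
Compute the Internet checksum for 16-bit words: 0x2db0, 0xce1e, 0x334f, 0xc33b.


Sum all words (with carry folding):
+ 0x2db0 = 0x2db0
+ 0xce1e = 0xfbce
+ 0x334f = 0x2f1e
+ 0xc33b = 0xf259
One's complement: ~0xf259
Checksum = 0x0da6


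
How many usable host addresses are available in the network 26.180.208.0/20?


Host bits = 32 - 20 = 12
Total addresses = 2^12 = 4096
Usable = total - 2 (network and broadcast)
Usable hosts: 4094


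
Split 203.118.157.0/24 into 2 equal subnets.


New prefix = 24 + 1 = 25
Each subnet has 128 addresses
  203.118.157.0/25
  203.118.157.128/25
Subnets: 203.118.157.0/25, 203.118.157.128/25


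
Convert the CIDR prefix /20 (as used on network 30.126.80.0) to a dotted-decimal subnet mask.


/20 means 20 network bits, 12 host bits
Binary: 11111111111111111111000000000000
Mask: 255.255.240.0


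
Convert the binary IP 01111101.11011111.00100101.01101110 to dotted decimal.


01111101 = 125
11011111 = 223
00100101 = 37
01101110 = 110
IP: 125.223.37.110


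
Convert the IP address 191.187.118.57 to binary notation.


191 = 10111111
187 = 10111011
118 = 01110110
57 = 00111001
Binary: 10111111.10111011.01110110.00111001


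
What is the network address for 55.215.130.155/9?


IP:   00110111.11010111.10000010.10011011
Mask: 11111111.10000000.00000000.00000000
AND operation:
Net:  00110111.10000000.00000000.00000000
Network: 55.128.0.0/9


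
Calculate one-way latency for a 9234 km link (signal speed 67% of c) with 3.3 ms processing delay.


Speed = 0.67 * 3e5 km/s = 201000 km/s
Propagation delay = 9234 / 201000 = 0.0459 s = 45.9403 ms
Processing delay = 3.3 ms
Total one-way latency = 49.2403 ms


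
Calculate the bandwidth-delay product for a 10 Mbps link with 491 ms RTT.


BDP = bandwidth * RTT
= 10 Mbps * 491 ms
= 10 * 1e6 * 491 / 1000 bits
= 4910000 bits
= 613750 bytes
= 599.3652 KB
BDP = 4910000 bits (613750 bytes)


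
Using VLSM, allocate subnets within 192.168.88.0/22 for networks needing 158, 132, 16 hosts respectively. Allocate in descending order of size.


158 hosts -> /24 (254 usable): 192.168.88.0/24
132 hosts -> /24 (254 usable): 192.168.89.0/24
16 hosts -> /27 (30 usable): 192.168.90.0/27
Allocation: 192.168.88.0/24 (158 hosts, 254 usable); 192.168.89.0/24 (132 hosts, 254 usable); 192.168.90.0/27 (16 hosts, 30 usable)


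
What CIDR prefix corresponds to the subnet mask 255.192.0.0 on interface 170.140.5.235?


Binary: 11111111.11000000.00000000.00000000
Count leading 1s
Prefix: /10


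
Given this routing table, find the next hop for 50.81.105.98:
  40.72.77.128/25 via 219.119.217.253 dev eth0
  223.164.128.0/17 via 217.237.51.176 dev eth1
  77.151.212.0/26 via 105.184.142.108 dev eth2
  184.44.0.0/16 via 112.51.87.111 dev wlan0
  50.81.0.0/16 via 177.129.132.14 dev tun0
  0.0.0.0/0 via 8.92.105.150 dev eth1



Longest prefix match for 50.81.105.98:
  /25 40.72.77.128: no
  /17 223.164.128.0: no
  /26 77.151.212.0: no
  /16 184.44.0.0: no
  /16 50.81.0.0: MATCH
  /0 0.0.0.0: MATCH
Selected: next-hop 177.129.132.14 via tun0 (matched /16)


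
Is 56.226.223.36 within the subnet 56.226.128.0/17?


Subnet network: 56.226.128.0
Test IP AND mask: 56.226.128.0
Yes, 56.226.223.36 is in 56.226.128.0/17


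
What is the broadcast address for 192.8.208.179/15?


Network: 192.8.0.0/15
Host bits = 17
Set all host bits to 1:
Broadcast: 192.9.255.255


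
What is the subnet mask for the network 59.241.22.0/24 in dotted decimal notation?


/24 means 24 network bits, 8 host bits
Binary: 11111111111111111111111100000000
Mask: 255.255.255.0


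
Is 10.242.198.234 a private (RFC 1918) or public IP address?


RFC 1918 private ranges:
  10.0.0.0/8 (10.0.0.0 - 10.255.255.255)
  172.16.0.0/12 (172.16.0.0 - 172.31.255.255)
  192.168.0.0/16 (192.168.0.0 - 192.168.255.255)
Private (in 10.0.0.0/8)


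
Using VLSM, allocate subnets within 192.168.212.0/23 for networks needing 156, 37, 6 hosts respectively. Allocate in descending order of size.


156 hosts -> /24 (254 usable): 192.168.212.0/24
37 hosts -> /26 (62 usable): 192.168.213.0/26
6 hosts -> /29 (6 usable): 192.168.213.64/29
Allocation: 192.168.212.0/24 (156 hosts, 254 usable); 192.168.213.0/26 (37 hosts, 62 usable); 192.168.213.64/29 (6 hosts, 6 usable)
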